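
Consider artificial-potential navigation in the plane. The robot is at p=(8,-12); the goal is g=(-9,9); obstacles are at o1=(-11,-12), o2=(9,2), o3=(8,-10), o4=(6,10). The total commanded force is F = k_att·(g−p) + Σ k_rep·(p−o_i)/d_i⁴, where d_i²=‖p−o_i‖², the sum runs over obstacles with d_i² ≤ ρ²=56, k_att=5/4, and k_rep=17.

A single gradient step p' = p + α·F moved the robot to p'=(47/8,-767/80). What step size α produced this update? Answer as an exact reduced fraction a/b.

F_att = 5/4·(g−p) = 5/4·(-17,21) = (-21.2500,26.2500)
o1: d²=361 > ρ²=56 → inactive
o2: d²=197 > ρ²=56 → inactive
o3: d²=4 ≤ ρ²=56; F_rep = 17·(0,-2)/4² = (0.0000,-2.1250)
o4: d²=488 > ρ²=56 → inactive
F = F_att + ΣF_rep = (-21.2500,24.1250)
Δp = p'−p = (-2.1250,2.4125); α = Δx/Fx = (-17/8) / (-85/4) = 1/10
check: Δy/Fy = (193/80) / (193/8) = 1/10 ✓

α = 1/10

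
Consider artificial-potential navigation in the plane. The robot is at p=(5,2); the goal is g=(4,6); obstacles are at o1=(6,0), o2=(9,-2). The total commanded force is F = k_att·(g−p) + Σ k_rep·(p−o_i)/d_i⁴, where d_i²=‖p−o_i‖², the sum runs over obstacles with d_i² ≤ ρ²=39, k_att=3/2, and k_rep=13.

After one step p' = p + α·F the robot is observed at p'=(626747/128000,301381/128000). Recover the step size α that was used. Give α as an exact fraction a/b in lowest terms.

α = 1/20

F_att = 3/2·(g−p) = 3/2·(-1,4) = (-1.5000,6.0000)
o1: d²=5 ≤ ρ²=39; F_rep = 13·(-1,2)/5² = (-0.5200,1.0400)
o2: d²=32 ≤ ρ²=39; F_rep = 13·(-4,4)/32² = (-0.0508,0.0508)
F = F_att + ΣF_rep = (-2.0708,7.0908)
Δp = p'−p = (-0.1035,0.3545); α = Δx/Fx = (-13253/128000) / (-13253/6400) = 1/20
check: Δy/Fy = (45381/128000) / (45381/6400) = 1/20 ✓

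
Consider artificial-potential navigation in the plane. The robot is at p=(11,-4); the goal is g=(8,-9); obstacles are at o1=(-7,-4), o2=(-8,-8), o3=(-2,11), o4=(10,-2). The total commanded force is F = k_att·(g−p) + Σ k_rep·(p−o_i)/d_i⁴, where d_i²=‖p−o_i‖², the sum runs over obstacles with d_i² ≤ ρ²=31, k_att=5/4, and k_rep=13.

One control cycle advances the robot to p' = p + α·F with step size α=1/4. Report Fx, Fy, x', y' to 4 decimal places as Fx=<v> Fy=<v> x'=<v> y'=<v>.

F_att = 5/4·(g−p) = 5/4·(-3,-5) = (-3.7500,-6.2500)
o1: d²=324 > ρ²=31 → inactive
o2: d²=377 > ρ²=31 → inactive
o3: d²=394 > ρ²=31 → inactive
o4: d²=5 ≤ ρ²=31; F_rep = 13·(1,-2)/5² = (0.5200,-1.0400)
F = F_att + ΣF_rep = (-3.2300,-7.2900)
p' = p + 1/4·F = (10.1925,-5.8225)

Fx=-3.2300 Fy=-7.2900 x'=10.1925 y'=-5.8225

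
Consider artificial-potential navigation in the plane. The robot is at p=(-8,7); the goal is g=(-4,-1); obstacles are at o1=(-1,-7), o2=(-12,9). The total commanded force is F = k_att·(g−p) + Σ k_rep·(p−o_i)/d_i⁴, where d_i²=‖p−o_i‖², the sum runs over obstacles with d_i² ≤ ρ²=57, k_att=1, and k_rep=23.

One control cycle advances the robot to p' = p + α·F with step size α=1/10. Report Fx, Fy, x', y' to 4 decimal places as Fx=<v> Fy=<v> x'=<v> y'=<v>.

F_att = 1·(g−p) = 1·(4,-8) = (4.0000,-8.0000)
o1: d²=245 > ρ²=57 → inactive
o2: d²=20 ≤ ρ²=57; F_rep = 23·(4,-2)/20² = (0.2300,-0.1150)
F = F_att + ΣF_rep = (4.2300,-8.1150)
p' = p + 1/10·F = (-7.5770,6.1885)

Fx=4.2300 Fy=-8.1150 x'=-7.5770 y'=6.1885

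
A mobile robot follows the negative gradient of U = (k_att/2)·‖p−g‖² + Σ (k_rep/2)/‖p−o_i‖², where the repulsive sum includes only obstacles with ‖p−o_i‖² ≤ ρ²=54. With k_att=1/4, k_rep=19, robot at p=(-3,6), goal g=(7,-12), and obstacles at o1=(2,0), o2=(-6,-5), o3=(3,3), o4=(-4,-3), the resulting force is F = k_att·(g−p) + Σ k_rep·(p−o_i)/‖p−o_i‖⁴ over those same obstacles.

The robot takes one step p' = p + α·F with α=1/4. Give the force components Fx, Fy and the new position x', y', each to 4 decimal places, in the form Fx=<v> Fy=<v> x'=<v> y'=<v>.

F_att = 1/4·(g−p) = 1/4·(10,-18) = (2.5000,-4.5000)
o1: d²=61 > ρ²=54 → inactive
o2: d²=130 > ρ²=54 → inactive
o3: d²=45 ≤ ρ²=54; F_rep = 19·(-6,3)/45² = (-0.0563,0.0281)
o4: d²=82 > ρ²=54 → inactive
F = F_att + ΣF_rep = (2.4437,-4.4719)
p' = p + 1/4·F = (-2.3891,4.8820)

Fx=2.4437 Fy=-4.4719 x'=-2.3891 y'=4.8820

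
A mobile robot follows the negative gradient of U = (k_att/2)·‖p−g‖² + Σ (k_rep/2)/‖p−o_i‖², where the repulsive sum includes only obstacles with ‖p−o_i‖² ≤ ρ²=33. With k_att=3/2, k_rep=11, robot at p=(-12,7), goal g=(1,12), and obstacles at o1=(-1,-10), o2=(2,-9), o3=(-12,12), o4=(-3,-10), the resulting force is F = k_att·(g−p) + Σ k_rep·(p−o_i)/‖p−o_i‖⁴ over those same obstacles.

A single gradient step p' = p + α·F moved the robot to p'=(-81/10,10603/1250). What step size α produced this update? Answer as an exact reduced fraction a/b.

F_att = 3/2·(g−p) = 3/2·(13,5) = (19.5000,7.5000)
o1: d²=410 > ρ²=33 → inactive
o2: d²=452 > ρ²=33 → inactive
o3: d²=25 ≤ ρ²=33; F_rep = 11·(0,-5)/25² = (0.0000,-0.0880)
o4: d²=370 > ρ²=33 → inactive
F = F_att + ΣF_rep = (19.5000,7.4120)
Δp = p'−p = (3.9000,1.4824); α = Δx/Fx = (39/10) / (39/2) = 1/5
check: Δy/Fy = (1853/1250) / (1853/250) = 1/5 ✓

α = 1/5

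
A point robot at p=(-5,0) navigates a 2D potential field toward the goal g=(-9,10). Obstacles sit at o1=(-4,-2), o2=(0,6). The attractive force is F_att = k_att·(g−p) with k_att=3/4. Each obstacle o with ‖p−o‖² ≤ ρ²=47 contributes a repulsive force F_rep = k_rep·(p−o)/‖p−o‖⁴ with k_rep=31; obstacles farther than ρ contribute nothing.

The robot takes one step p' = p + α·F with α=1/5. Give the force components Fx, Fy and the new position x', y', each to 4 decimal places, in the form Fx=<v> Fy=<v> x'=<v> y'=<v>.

Fx=-4.2400 Fy=9.9800 x'=-5.8480 y'=1.9960

F_att = 3/4·(g−p) = 3/4·(-4,10) = (-3.0000,7.5000)
o1: d²=5 ≤ ρ²=47; F_rep = 31·(-1,2)/5² = (-1.2400,2.4800)
o2: d²=61 > ρ²=47 → inactive
F = F_att + ΣF_rep = (-4.2400,9.9800)
p' = p + 1/5·F = (-5.8480,1.9960)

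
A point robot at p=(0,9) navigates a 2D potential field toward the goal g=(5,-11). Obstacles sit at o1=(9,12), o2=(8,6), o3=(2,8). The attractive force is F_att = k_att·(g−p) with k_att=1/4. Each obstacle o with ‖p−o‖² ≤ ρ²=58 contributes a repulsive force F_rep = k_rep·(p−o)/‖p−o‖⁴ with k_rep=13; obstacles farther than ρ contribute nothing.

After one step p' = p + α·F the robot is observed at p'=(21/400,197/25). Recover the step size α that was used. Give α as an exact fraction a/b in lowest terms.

α = 1/4

F_att = 1/4·(g−p) = 1/4·(5,-20) = (1.2500,-5.0000)
o1: d²=90 > ρ²=58 → inactive
o2: d²=73 > ρ²=58 → inactive
o3: d²=5 ≤ ρ²=58; F_rep = 13·(-2,1)/5² = (-1.0400,0.5200)
F = F_att + ΣF_rep = (0.2100,-4.4800)
Δp = p'−p = (0.0525,-1.1200); α = Δx/Fx = (21/400) / (21/100) = 1/4
check: Δy/Fy = (-28/25) / (-112/25) = 1/4 ✓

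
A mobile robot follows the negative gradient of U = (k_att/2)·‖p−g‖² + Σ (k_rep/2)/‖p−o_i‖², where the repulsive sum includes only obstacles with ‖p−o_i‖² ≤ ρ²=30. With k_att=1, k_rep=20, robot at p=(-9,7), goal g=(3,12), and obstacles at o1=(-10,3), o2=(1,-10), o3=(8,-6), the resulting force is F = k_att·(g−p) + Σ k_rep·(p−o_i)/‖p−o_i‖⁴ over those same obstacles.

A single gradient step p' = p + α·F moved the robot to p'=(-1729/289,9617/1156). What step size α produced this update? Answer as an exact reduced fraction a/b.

F_att = 1·(g−p) = 1·(12,5) = (12.0000,5.0000)
o1: d²=17 ≤ ρ²=30; F_rep = 20·(1,4)/17² = (0.0692,0.2768)
o2: d²=389 > ρ²=30 → inactive
o3: d²=458 > ρ²=30 → inactive
F = F_att + ΣF_rep = (12.0692,5.2768)
Δp = p'−p = (3.0173,1.3192); α = Δx/Fx = (872/289) / (3488/289) = 1/4
check: Δy/Fy = (1525/1156) / (1525/289) = 1/4 ✓

α = 1/4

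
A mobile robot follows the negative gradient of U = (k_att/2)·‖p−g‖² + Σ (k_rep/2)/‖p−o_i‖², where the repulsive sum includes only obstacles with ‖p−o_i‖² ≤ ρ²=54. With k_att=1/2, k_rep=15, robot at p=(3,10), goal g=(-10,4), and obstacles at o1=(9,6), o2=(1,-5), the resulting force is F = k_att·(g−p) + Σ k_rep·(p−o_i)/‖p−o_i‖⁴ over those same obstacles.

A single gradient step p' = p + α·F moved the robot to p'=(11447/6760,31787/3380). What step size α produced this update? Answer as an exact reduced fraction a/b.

α = 1/5

F_att = 1/2·(g−p) = 1/2·(-13,-6) = (-6.5000,-3.0000)
o1: d²=52 ≤ ρ²=54; F_rep = 15·(-6,4)/52² = (-0.0333,0.0222)
o2: d²=229 > ρ²=54 → inactive
F = F_att + ΣF_rep = (-6.5333,-2.9778)
Δp = p'−p = (-1.3067,-0.5956); α = Δx/Fx = (-8833/6760) / (-8833/1352) = 1/5
check: Δy/Fy = (-2013/3380) / (-2013/676) = 1/5 ✓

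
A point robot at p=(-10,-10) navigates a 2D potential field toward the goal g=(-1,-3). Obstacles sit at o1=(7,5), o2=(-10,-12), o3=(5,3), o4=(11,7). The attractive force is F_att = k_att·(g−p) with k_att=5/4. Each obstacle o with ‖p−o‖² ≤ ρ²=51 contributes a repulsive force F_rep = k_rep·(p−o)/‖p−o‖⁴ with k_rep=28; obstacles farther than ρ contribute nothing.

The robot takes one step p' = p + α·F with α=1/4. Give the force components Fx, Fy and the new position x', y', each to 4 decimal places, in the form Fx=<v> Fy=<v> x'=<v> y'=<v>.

F_att = 5/4·(g−p) = 5/4·(9,7) = (11.2500,8.7500)
o1: d²=514 > ρ²=51 → inactive
o2: d²=4 ≤ ρ²=51; F_rep = 28·(0,2)/4² = (0.0000,3.5000)
o3: d²=394 > ρ²=51 → inactive
o4: d²=730 > ρ²=51 → inactive
F = F_att + ΣF_rep = (11.2500,12.2500)
p' = p + 1/4·F = (-7.1875,-6.9375)

Fx=11.2500 Fy=12.2500 x'=-7.1875 y'=-6.9375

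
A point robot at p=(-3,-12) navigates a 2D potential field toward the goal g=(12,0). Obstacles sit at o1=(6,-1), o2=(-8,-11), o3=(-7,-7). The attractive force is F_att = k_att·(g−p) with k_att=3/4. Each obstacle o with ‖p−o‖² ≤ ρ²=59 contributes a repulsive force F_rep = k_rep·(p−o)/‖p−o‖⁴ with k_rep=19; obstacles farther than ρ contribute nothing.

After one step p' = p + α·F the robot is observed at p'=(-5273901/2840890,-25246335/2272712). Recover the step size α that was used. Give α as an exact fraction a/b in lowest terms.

F_att = 3/4·(g−p) = 3/4·(15,12) = (11.2500,9.0000)
o1: d²=202 > ρ²=59 → inactive
o2: d²=26 ≤ ρ²=59; F_rep = 19·(5,-1)/26² = (0.1405,-0.0281)
o3: d²=41 ≤ ρ²=59; F_rep = 19·(4,-5)/41² = (0.0452,-0.0565)
F = F_att + ΣF_rep = (11.4357,8.9154)
Δp = p'−p = (1.1436,0.8915); α = Δx/Fx = (3248769/2840890) / (3248769/284089) = 1/10
check: Δy/Fy = (2026209/2272712) / (10131045/1136356) = 1/10 ✓

α = 1/10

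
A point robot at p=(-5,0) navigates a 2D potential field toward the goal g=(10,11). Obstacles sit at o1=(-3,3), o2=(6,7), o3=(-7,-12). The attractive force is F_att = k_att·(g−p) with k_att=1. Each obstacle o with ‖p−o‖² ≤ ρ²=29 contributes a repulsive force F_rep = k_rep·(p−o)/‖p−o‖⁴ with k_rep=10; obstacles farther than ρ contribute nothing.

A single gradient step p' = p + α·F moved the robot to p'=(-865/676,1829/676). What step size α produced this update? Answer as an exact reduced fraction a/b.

F_att = 1·(g−p) = 1·(15,11) = (15.0000,11.0000)
o1: d²=13 ≤ ρ²=29; F_rep = 10·(-2,-3)/13² = (-0.1183,-0.1775)
o2: d²=170 > ρ²=29 → inactive
o3: d²=148 > ρ²=29 → inactive
F = F_att + ΣF_rep = (14.8817,10.8225)
Δp = p'−p = (3.7204,2.7056); α = Δx/Fx = (2515/676) / (2515/169) = 1/4
check: Δy/Fy = (1829/676) / (1829/169) = 1/4 ✓

α = 1/4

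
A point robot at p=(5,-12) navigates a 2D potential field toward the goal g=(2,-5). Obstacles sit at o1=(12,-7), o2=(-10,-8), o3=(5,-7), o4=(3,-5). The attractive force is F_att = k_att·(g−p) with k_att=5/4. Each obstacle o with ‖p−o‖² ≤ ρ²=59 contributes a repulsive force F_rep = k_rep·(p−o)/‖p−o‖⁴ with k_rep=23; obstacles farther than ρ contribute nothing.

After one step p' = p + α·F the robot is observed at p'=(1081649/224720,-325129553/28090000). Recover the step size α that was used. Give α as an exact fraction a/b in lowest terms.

α = 1/20

F_att = 5/4·(g−p) = 5/4·(-3,7) = (-3.7500,8.7500)
o1: d²=74 > ρ²=59 → inactive
o2: d²=241 > ρ²=59 → inactive
o3: d²=25 ≤ ρ²=59; F_rep = 23·(0,-5)/25² = (0.0000,-0.1840)
o4: d²=53 ≤ ρ²=59; F_rep = 23·(2,-7)/53² = (0.0164,-0.0573)
F = F_att + ΣF_rep = (-3.7336,8.5087)
Δp = p'−p = (-0.1867,0.4254); α = Δx/Fx = (-41951/224720) / (-41951/11236) = 1/20
check: Δy/Fy = (11950447/28090000) / (11950447/1404500) = 1/20 ✓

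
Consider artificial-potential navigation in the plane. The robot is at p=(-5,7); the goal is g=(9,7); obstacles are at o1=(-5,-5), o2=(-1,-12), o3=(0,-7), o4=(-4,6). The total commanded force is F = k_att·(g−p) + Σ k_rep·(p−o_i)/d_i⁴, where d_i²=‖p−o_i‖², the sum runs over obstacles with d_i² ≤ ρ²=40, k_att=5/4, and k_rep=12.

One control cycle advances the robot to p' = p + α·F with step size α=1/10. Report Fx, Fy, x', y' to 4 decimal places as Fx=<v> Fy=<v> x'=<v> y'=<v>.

Fx=14.5000 Fy=3.0000 x'=-3.5500 y'=7.3000

F_att = 5/4·(g−p) = 5/4·(14,0) = (17.5000,0.0000)
o1: d²=144 > ρ²=40 → inactive
o2: d²=377 > ρ²=40 → inactive
o3: d²=221 > ρ²=40 → inactive
o4: d²=2 ≤ ρ²=40; F_rep = 12·(-1,1)/2² = (-3.0000,3.0000)
F = F_att + ΣF_rep = (14.5000,3.0000)
p' = p + 1/10·F = (-3.5500,7.3000)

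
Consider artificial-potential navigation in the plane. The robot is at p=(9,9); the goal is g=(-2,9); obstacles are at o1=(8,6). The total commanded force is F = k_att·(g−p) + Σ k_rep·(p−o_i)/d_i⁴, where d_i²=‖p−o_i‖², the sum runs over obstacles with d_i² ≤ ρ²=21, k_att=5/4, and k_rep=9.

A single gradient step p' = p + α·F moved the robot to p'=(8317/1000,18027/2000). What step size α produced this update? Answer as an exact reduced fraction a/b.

F_att = 5/4·(g−p) = 5/4·(-11,0) = (-13.7500,0.0000)
o1: d²=10 ≤ ρ²=21; F_rep = 9·(1,3)/10² = (0.0900,0.2700)
F = F_att + ΣF_rep = (-13.6600,0.2700)
Δp = p'−p = (-0.6830,0.0135); α = Δx/Fx = (-683/1000) / (-683/50) = 1/20
check: Δy/Fy = (27/2000) / (27/100) = 1/20 ✓

α = 1/20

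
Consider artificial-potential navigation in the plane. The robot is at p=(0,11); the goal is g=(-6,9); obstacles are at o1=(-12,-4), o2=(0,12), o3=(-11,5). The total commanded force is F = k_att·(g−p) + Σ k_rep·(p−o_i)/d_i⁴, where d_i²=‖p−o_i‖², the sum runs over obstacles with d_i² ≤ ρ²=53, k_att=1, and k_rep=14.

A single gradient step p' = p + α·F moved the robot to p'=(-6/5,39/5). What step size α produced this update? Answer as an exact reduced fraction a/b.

α = 1/5

F_att = 1·(g−p) = 1·(-6,-2) = (-6.0000,-2.0000)
o1: d²=369 > ρ²=53 → inactive
o2: d²=1 ≤ ρ²=53; F_rep = 14·(0,-1)/1² = (0.0000,-14.0000)
o3: d²=157 > ρ²=53 → inactive
F = F_att + ΣF_rep = (-6.0000,-16.0000)
Δp = p'−p = (-1.2000,-3.2000); α = Δx/Fx = (-6/5) / (-6) = 1/5
check: Δy/Fy = (-16/5) / (-16) = 1/5 ✓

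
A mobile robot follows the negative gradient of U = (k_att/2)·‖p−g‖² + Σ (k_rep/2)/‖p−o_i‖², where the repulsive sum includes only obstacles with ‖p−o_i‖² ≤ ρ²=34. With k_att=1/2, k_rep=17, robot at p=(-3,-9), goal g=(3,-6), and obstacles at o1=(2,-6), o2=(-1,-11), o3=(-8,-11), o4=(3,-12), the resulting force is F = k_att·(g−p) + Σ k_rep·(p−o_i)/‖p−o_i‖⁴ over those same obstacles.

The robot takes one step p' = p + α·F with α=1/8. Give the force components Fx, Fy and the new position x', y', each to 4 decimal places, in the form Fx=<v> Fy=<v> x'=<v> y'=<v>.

Fx=2.4963 Fy=2.0276 x'=-2.6880 y'=-8.7466

F_att = 1/2·(g−p) = 1/2·(6,3) = (3.0000,1.5000)
o1: d²=34 ≤ ρ²=34; F_rep = 17·(-5,-3)/34² = (-0.0735,-0.0441)
o2: d²=8 ≤ ρ²=34; F_rep = 17·(-2,2)/8² = (-0.5312,0.5312)
o3: d²=29 ≤ ρ²=34; F_rep = 17·(5,2)/29² = (0.1011,0.0404)
o4: d²=45 > ρ²=34 → inactive
F = F_att + ΣF_rep = (2.4963,2.0276)
p' = p + 1/8·F = (-2.6880,-8.7466)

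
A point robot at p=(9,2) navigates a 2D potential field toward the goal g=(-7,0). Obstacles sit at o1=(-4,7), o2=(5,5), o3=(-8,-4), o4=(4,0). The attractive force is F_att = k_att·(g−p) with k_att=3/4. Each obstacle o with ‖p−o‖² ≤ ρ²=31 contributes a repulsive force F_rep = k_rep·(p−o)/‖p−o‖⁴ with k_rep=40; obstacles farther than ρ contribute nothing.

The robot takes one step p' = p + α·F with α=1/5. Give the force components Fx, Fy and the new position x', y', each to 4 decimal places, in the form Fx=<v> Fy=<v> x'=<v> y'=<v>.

Fx=-11.5062 Fy=-1.5969 x'=6.6988 y'=1.6806

F_att = 3/4·(g−p) = 3/4·(-16,-2) = (-12.0000,-1.5000)
o1: d²=194 > ρ²=31 → inactive
o2: d²=25 ≤ ρ²=31; F_rep = 40·(4,-3)/25² = (0.2560,-0.1920)
o3: d²=325 > ρ²=31 → inactive
o4: d²=29 ≤ ρ²=31; F_rep = 40·(5,2)/29² = (0.2378,0.0951)
F = F_att + ΣF_rep = (-11.5062,-1.5969)
p' = p + 1/5·F = (6.6988,1.6806)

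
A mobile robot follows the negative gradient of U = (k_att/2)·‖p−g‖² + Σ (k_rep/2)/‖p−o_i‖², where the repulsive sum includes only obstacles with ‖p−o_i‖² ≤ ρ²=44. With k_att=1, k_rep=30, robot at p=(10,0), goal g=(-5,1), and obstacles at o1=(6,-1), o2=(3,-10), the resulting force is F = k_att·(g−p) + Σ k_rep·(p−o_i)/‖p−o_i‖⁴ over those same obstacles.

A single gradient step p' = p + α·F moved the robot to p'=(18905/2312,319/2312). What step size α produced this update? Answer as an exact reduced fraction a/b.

F_att = 1·(g−p) = 1·(-15,1) = (-15.0000,1.0000)
o1: d²=17 ≤ ρ²=44; F_rep = 30·(4,1)/17² = (0.4152,0.1038)
o2: d²=149 > ρ²=44 → inactive
F = F_att + ΣF_rep = (-14.5848,1.1038)
Δp = p'−p = (-1.8231,0.1380); α = Δx/Fx = (-4215/2312) / (-4215/289) = 1/8
check: Δy/Fy = (319/2312) / (319/289) = 1/8 ✓

α = 1/8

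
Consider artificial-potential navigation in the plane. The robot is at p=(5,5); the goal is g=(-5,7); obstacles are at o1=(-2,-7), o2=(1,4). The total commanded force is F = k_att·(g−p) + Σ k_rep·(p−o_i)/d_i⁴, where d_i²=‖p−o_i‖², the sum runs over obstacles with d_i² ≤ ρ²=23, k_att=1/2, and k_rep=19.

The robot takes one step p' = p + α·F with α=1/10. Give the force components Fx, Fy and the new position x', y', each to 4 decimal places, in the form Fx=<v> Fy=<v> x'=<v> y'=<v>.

Fx=-4.7370 Fy=1.0657 x'=4.5263 y'=5.1066

F_att = 1/2·(g−p) = 1/2·(-10,2) = (-5.0000,1.0000)
o1: d²=193 > ρ²=23 → inactive
o2: d²=17 ≤ ρ²=23; F_rep = 19·(4,1)/17² = (0.2630,0.0657)
F = F_att + ΣF_rep = (-4.7370,1.0657)
p' = p + 1/10·F = (4.5263,5.1066)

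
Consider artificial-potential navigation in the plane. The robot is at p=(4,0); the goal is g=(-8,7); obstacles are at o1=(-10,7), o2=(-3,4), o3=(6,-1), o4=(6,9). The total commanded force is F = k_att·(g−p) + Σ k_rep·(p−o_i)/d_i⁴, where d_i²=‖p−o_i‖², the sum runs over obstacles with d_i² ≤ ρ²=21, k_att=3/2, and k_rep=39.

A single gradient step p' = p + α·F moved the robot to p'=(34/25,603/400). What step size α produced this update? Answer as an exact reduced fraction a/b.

α = 1/8

F_att = 3/2·(g−p) = 3/2·(-12,7) = (-18.0000,10.5000)
o1: d²=245 > ρ²=21 → inactive
o2: d²=65 > ρ²=21 → inactive
o3: d²=5 ≤ ρ²=21; F_rep = 39·(-2,1)/5² = (-3.1200,1.5600)
o4: d²=85 > ρ²=21 → inactive
F = F_att + ΣF_rep = (-21.1200,12.0600)
Δp = p'−p = (-2.6400,1.5075); α = Δx/Fx = (-66/25) / (-528/25) = 1/8
check: Δy/Fy = (603/400) / (603/50) = 1/8 ✓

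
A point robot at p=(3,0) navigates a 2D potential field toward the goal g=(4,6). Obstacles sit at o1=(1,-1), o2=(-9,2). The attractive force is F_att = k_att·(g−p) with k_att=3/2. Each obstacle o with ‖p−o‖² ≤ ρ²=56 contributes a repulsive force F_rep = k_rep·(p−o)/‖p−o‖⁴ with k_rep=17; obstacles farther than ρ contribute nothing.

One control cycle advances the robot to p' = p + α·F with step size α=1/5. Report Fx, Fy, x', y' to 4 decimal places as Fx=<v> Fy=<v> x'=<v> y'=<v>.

Fx=2.8600 Fy=9.6800 x'=3.5720 y'=1.9360

F_att = 3/2·(g−p) = 3/2·(1,6) = (1.5000,9.0000)
o1: d²=5 ≤ ρ²=56; F_rep = 17·(2,1)/5² = (1.3600,0.6800)
o2: d²=148 > ρ²=56 → inactive
F = F_att + ΣF_rep = (2.8600,9.6800)
p' = p + 1/5·F = (3.5720,1.9360)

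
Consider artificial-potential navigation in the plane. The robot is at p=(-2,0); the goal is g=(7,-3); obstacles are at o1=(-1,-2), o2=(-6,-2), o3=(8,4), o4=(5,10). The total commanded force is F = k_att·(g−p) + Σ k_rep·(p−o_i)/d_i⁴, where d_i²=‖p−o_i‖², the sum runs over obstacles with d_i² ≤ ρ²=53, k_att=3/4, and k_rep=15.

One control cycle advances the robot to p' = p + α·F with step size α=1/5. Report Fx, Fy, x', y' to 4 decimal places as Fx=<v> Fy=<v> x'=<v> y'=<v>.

F_att = 3/4·(g−p) = 3/4·(9,-3) = (6.7500,-2.2500)
o1: d²=5 ≤ ρ²=53; F_rep = 15·(-1,2)/5² = (-0.6000,1.2000)
o2: d²=20 ≤ ρ²=53; F_rep = 15·(4,2)/20² = (0.1500,0.0750)
o3: d²=116 > ρ²=53 → inactive
o4: d²=149 > ρ²=53 → inactive
F = F_att + ΣF_rep = (6.3000,-0.9750)
p' = p + 1/5·F = (-0.7400,-0.1950)

Fx=6.3000 Fy=-0.9750 x'=-0.7400 y'=-0.1950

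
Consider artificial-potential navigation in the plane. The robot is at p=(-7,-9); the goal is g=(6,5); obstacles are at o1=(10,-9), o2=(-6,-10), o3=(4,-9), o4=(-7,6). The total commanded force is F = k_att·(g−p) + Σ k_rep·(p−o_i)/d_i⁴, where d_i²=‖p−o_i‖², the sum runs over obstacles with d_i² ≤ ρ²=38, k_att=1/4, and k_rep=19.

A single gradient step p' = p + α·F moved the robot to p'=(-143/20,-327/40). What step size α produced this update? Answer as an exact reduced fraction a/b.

α = 1/10

F_att = 1/4·(g−p) = 1/4·(13,14) = (3.2500,3.5000)
o1: d²=289 > ρ²=38 → inactive
o2: d²=2 ≤ ρ²=38; F_rep = 19·(-1,1)/2² = (-4.7500,4.7500)
o3: d²=121 > ρ²=38 → inactive
o4: d²=225 > ρ²=38 → inactive
F = F_att + ΣF_rep = (-1.5000,8.2500)
Δp = p'−p = (-0.1500,0.8250); α = Δx/Fx = (-3/20) / (-3/2) = 1/10
check: Δy/Fy = (33/40) / (33/4) = 1/10 ✓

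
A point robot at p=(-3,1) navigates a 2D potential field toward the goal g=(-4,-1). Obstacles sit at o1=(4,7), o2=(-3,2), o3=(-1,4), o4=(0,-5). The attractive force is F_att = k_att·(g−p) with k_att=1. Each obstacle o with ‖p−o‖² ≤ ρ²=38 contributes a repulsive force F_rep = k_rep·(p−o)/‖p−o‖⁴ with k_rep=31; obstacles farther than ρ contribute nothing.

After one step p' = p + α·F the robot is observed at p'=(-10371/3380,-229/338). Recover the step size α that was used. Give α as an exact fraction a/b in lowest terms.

α = 1/20

F_att = 1·(g−p) = 1·(-1,-2) = (-1.0000,-2.0000)
o1: d²=85 > ρ²=38 → inactive
o2: d²=1 ≤ ρ²=38; F_rep = 31·(0,-1)/1² = (0.0000,-31.0000)
o3: d²=13 ≤ ρ²=38; F_rep = 31·(-2,-3)/13² = (-0.3669,-0.5503)
o4: d²=45 > ρ²=38 → inactive
F = F_att + ΣF_rep = (-1.3669,-33.5503)
Δp = p'−p = (-0.0683,-1.6775); α = Δx/Fx = (-231/3380) / (-231/169) = 1/20
check: Δy/Fy = (-567/338) / (-5670/169) = 1/20 ✓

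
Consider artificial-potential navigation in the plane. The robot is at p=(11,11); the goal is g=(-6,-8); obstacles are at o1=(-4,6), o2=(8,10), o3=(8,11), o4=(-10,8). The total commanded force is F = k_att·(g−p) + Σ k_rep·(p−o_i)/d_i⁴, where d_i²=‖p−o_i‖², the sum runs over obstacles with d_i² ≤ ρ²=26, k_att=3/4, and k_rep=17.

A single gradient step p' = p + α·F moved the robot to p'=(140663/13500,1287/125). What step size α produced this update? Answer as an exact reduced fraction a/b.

α = 1/20

F_att = 3/4·(g−p) = 3/4·(-17,-19) = (-12.7500,-14.2500)
o1: d²=250 > ρ²=26 → inactive
o2: d²=10 ≤ ρ²=26; F_rep = 17·(3,1)/10² = (0.5100,0.1700)
o3: d²=9 ≤ ρ²=26; F_rep = 17·(3,0)/9² = (0.6296,0.0000)
o4: d²=450 > ρ²=26 → inactive
F = F_att + ΣF_rep = (-11.6104,-14.0800)
Δp = p'−p = (-0.5805,-0.7040); α = Δx/Fx = (-7837/13500) / (-7837/675) = 1/20
check: Δy/Fy = (-88/125) / (-352/25) = 1/20 ✓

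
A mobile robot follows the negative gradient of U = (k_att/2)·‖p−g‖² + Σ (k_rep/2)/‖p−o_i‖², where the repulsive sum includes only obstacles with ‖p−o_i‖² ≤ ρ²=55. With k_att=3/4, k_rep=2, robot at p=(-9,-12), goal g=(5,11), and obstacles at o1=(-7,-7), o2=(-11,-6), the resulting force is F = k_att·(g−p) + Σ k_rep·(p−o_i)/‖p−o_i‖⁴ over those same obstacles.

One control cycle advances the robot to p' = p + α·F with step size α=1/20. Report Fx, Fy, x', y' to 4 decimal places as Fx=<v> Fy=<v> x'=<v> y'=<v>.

Fx=10.4977 Fy=17.2306 x'=-8.4751 y'=-11.1385

F_att = 3/4·(g−p) = 3/4·(14,23) = (10.5000,17.2500)
o1: d²=29 ≤ ρ²=55; F_rep = 2·(-2,-5)/29² = (-0.0048,-0.0119)
o2: d²=40 ≤ ρ²=55; F_rep = 2·(2,-6)/40² = (0.0025,-0.0075)
F = F_att + ΣF_rep = (10.4977,17.2306)
p' = p + 1/20·F = (-8.4751,-11.1385)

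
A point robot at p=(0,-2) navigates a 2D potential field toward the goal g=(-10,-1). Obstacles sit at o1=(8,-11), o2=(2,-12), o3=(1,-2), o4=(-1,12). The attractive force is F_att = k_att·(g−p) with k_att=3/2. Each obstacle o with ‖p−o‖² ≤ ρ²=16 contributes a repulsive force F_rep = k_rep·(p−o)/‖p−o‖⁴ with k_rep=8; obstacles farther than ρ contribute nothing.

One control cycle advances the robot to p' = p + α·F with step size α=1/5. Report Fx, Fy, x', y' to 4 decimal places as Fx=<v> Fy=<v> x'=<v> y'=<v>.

Fx=-23.0000 Fy=1.5000 x'=-4.6000 y'=-1.7000

F_att = 3/2·(g−p) = 3/2·(-10,1) = (-15.0000,1.5000)
o1: d²=145 > ρ²=16 → inactive
o2: d²=104 > ρ²=16 → inactive
o3: d²=1 ≤ ρ²=16; F_rep = 8·(-1,0)/1² = (-8.0000,0.0000)
o4: d²=197 > ρ²=16 → inactive
F = F_att + ΣF_rep = (-23.0000,1.5000)
p' = p + 1/5·F = (-4.6000,-1.7000)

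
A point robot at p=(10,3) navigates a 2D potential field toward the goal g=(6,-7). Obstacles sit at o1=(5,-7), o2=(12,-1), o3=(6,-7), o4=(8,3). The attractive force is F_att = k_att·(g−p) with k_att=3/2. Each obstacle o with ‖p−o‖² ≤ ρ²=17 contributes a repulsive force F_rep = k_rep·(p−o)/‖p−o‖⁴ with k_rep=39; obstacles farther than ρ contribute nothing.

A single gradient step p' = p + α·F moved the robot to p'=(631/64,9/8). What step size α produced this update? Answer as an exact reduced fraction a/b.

α = 1/8

F_att = 3/2·(g−p) = 3/2·(-4,-10) = (-6.0000,-15.0000)
o1: d²=125 > ρ²=17 → inactive
o2: d²=20 > ρ²=17 → inactive
o3: d²=116 > ρ²=17 → inactive
o4: d²=4 ≤ ρ²=17; F_rep = 39·(2,0)/4² = (4.8750,0.0000)
F = F_att + ΣF_rep = (-1.1250,-15.0000)
Δp = p'−p = (-0.1406,-1.8750); α = Δx/Fx = (-9/64) / (-9/8) = 1/8
check: Δy/Fy = (-15/8) / (-15) = 1/8 ✓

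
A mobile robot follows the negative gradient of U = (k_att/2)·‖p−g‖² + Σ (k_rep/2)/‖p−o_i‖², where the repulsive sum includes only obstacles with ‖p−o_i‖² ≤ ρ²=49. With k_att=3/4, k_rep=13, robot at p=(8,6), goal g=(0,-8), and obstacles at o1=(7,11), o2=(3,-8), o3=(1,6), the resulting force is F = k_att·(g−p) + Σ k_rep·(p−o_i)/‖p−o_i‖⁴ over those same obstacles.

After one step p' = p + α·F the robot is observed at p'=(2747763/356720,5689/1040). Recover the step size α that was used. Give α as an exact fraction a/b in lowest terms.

α = 1/20

F_att = 3/4·(g−p) = 3/4·(-8,-14) = (-6.0000,-10.5000)
o1: d²=26 ≤ ρ²=49; F_rep = 13·(1,-5)/26² = (0.0192,-0.0962)
o2: d²=221 > ρ²=49 → inactive
o3: d²=49 ≤ ρ²=49; F_rep = 13·(7,0)/49² = (0.0379,0.0000)
F = F_att + ΣF_rep = (-5.9429,-10.5962)
Δp = p'−p = (-0.2971,-0.5298); α = Δx/Fx = (-105997/356720) / (-105997/17836) = 1/20
check: Δy/Fy = (-551/1040) / (-551/52) = 1/20 ✓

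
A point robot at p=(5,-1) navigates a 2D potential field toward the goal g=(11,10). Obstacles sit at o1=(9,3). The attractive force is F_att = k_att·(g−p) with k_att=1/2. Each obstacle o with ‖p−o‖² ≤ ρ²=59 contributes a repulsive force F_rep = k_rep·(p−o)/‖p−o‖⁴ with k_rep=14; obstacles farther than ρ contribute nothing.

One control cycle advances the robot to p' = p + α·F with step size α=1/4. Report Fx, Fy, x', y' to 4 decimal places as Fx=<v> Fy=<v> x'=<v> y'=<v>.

Fx=2.9453 Fy=5.4453 x'=5.7363 y'=0.3613

F_att = 1/2·(g−p) = 1/2·(6,11) = (3.0000,5.5000)
o1: d²=32 ≤ ρ²=59; F_rep = 14·(-4,-4)/32² = (-0.0547,-0.0547)
F = F_att + ΣF_rep = (2.9453,5.4453)
p' = p + 1/4·F = (5.7363,0.3613)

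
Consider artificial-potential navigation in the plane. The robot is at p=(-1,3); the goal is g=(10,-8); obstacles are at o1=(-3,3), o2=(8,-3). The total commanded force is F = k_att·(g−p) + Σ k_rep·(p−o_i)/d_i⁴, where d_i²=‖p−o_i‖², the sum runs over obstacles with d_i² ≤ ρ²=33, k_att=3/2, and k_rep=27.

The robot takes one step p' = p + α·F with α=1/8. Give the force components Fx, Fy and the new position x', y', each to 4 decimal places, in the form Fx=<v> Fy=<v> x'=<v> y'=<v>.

Fx=19.8750 Fy=-16.5000 x'=1.4844 y'=0.9375

F_att = 3/2·(g−p) = 3/2·(11,-11) = (16.5000,-16.5000)
o1: d²=4 ≤ ρ²=33; F_rep = 27·(2,0)/4² = (3.3750,0.0000)
o2: d²=117 > ρ²=33 → inactive
F = F_att + ΣF_rep = (19.8750,-16.5000)
p' = p + 1/8·F = (1.4844,0.9375)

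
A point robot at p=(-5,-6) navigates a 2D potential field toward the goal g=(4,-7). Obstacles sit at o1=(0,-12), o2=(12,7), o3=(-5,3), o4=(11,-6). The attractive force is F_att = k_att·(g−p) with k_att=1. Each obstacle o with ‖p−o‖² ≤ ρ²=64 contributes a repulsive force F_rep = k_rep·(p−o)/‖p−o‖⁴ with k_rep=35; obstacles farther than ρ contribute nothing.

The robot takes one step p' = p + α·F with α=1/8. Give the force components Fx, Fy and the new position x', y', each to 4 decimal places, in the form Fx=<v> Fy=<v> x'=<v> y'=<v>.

Fx=8.9530 Fy=-0.9436 x'=-3.8809 y'=-6.1179

F_att = 1·(g−p) = 1·(9,-1) = (9.0000,-1.0000)
o1: d²=61 ≤ ρ²=64; F_rep = 35·(-5,6)/61² = (-0.0470,0.0564)
o2: d²=458 > ρ²=64 → inactive
o3: d²=81 > ρ²=64 → inactive
o4: d²=256 > ρ²=64 → inactive
F = F_att + ΣF_rep = (8.9530,-0.9436)
p' = p + 1/8·F = (-3.8809,-6.1179)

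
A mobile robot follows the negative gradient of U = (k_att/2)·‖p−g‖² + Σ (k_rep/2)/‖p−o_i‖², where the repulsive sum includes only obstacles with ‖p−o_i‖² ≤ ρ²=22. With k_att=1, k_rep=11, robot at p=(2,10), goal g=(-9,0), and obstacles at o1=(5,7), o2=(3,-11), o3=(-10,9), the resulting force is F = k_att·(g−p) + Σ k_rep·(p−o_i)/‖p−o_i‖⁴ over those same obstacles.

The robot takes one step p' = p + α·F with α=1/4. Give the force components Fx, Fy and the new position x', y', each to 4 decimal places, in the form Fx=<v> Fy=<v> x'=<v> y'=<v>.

F_att = 1·(g−p) = 1·(-11,-10) = (-11.0000,-10.0000)
o1: d²=18 ≤ ρ²=22; F_rep = 11·(-3,3)/18² = (-0.1019,0.1019)
o2: d²=442 > ρ²=22 → inactive
o3: d²=145 > ρ²=22 → inactive
F = F_att + ΣF_rep = (-11.1019,-9.8981)
p' = p + 1/4·F = (-0.7755,7.5255)

Fx=-11.1019 Fy=-9.8981 x'=-0.7755 y'=7.5255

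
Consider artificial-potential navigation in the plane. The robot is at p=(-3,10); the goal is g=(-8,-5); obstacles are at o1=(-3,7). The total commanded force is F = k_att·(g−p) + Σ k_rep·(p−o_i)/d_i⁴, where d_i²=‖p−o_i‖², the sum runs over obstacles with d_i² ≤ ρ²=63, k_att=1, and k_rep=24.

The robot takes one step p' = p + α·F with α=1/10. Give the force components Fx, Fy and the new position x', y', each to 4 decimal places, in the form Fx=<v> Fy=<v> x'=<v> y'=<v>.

Fx=-5.0000 Fy=-14.1111 x'=-3.5000 y'=8.5889

F_att = 1·(g−p) = 1·(-5,-15) = (-5.0000,-15.0000)
o1: d²=9 ≤ ρ²=63; F_rep = 24·(0,3)/9² = (0.0000,0.8889)
F = F_att + ΣF_rep = (-5.0000,-14.1111)
p' = p + 1/10·F = (-3.5000,8.5889)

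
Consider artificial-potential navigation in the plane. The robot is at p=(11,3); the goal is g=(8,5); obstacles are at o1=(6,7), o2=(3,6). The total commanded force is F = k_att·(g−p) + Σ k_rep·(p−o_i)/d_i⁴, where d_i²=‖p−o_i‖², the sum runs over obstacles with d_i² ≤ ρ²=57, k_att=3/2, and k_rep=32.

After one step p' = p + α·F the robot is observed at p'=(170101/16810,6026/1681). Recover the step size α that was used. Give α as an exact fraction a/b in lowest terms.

F_att = 3/2·(g−p) = 3/2·(-3,2) = (-4.5000,3.0000)
o1: d²=41 ≤ ρ²=57; F_rep = 32·(5,-4)/41² = (0.0952,-0.0761)
o2: d²=73 > ρ²=57 → inactive
F = F_att + ΣF_rep = (-4.4048,2.9239)
Δp = p'−p = (-0.8810,0.5848); α = Δx/Fx = (-14809/16810) / (-14809/3362) = 1/5
check: Δy/Fy = (983/1681) / (4915/1681) = 1/5 ✓

α = 1/5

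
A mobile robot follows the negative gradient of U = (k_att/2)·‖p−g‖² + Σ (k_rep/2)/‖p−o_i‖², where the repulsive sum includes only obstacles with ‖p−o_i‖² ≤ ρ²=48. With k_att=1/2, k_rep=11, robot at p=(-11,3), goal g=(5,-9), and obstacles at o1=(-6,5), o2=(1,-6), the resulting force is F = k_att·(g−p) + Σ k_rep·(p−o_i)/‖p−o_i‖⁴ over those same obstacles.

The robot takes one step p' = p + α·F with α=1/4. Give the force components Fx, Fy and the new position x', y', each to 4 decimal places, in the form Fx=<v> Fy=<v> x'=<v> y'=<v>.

Fx=7.9346 Fy=-6.0262 x'=-9.0163 y'=1.4935

F_att = 1/2·(g−p) = 1/2·(16,-12) = (8.0000,-6.0000)
o1: d²=29 ≤ ρ²=48; F_rep = 11·(-5,-2)/29² = (-0.0654,-0.0262)
o2: d²=225 > ρ²=48 → inactive
F = F_att + ΣF_rep = (7.9346,-6.0262)
p' = p + 1/4·F = (-9.0163,1.4935)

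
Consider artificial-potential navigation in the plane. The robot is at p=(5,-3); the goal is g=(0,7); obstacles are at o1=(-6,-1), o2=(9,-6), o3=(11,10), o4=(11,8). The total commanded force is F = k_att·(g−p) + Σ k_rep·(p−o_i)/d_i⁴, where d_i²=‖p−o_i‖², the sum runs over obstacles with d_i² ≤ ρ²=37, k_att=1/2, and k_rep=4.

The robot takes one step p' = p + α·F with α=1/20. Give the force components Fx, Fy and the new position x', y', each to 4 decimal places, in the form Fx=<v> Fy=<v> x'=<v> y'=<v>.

Fx=-2.5256 Fy=5.0192 x'=4.8737 y'=-2.7490

F_att = 1/2·(g−p) = 1/2·(-5,10) = (-2.5000,5.0000)
o1: d²=125 > ρ²=37 → inactive
o2: d²=25 ≤ ρ²=37; F_rep = 4·(-4,3)/25² = (-0.0256,0.0192)
o3: d²=205 > ρ²=37 → inactive
o4: d²=157 > ρ²=37 → inactive
F = F_att + ΣF_rep = (-2.5256,5.0192)
p' = p + 1/20·F = (4.8737,-2.7490)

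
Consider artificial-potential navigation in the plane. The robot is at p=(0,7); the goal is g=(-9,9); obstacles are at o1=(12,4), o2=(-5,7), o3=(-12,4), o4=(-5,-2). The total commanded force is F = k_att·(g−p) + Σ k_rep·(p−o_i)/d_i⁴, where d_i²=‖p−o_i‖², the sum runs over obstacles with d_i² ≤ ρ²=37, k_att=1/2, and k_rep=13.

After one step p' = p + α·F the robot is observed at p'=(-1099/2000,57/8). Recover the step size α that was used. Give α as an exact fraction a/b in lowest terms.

α = 1/8

F_att = 1/2·(g−p) = 1/2·(-9,2) = (-4.5000,1.0000)
o1: d²=153 > ρ²=37 → inactive
o2: d²=25 ≤ ρ²=37; F_rep = 13·(5,0)/25² = (0.1040,0.0000)
o3: d²=153 > ρ²=37 → inactive
o4: d²=106 > ρ²=37 → inactive
F = F_att + ΣF_rep = (-4.3960,1.0000)
Δp = p'−p = (-0.5495,0.1250); α = Δx/Fx = (-1099/2000) / (-1099/250) = 1/8
check: Δy/Fy = (1/8) / (1) = 1/8 ✓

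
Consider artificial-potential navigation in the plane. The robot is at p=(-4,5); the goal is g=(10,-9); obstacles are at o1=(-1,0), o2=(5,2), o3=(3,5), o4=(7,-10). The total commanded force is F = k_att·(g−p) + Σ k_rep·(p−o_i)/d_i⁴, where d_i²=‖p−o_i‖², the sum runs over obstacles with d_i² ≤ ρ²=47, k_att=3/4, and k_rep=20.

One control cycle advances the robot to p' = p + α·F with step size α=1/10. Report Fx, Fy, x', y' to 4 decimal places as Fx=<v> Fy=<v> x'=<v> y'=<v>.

Fx=10.4481 Fy=-10.4135 x'=-2.9552 y'=3.9587

F_att = 3/4·(g−p) = 3/4·(14,-14) = (10.5000,-10.5000)
o1: d²=34 ≤ ρ²=47; F_rep = 20·(-3,5)/34² = (-0.0519,0.0865)
o2: d²=90 > ρ²=47 → inactive
o3: d²=49 > ρ²=47 → inactive
o4: d²=346 > ρ²=47 → inactive
F = F_att + ΣF_rep = (10.4481,-10.4135)
p' = p + 1/10·F = (-2.9552,3.9587)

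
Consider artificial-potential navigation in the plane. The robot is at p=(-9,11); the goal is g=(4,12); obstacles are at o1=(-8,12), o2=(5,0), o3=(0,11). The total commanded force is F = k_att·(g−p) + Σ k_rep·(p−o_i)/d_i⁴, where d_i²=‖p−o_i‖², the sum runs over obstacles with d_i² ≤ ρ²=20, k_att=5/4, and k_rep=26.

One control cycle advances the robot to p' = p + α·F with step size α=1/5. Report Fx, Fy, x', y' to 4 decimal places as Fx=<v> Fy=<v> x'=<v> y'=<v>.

Fx=9.7500 Fy=-5.2500 x'=-7.0500 y'=9.9500

F_att = 5/4·(g−p) = 5/4·(13,1) = (16.2500,1.2500)
o1: d²=2 ≤ ρ²=20; F_rep = 26·(-1,-1)/2² = (-6.5000,-6.5000)
o2: d²=317 > ρ²=20 → inactive
o3: d²=81 > ρ²=20 → inactive
F = F_att + ΣF_rep = (9.7500,-5.2500)
p' = p + 1/5·F = (-7.0500,9.9500)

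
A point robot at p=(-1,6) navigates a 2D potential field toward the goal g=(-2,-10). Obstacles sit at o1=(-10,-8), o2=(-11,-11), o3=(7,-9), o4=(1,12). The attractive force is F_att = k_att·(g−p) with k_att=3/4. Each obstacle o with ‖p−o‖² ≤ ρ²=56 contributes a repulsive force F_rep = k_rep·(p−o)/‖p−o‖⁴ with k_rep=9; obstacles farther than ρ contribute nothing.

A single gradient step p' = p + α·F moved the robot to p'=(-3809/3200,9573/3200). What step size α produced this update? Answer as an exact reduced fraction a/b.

α = 1/4

F_att = 3/4·(g−p) = 3/4·(-1,-16) = (-0.7500,-12.0000)
o1: d²=277 > ρ²=56 → inactive
o2: d²=389 > ρ²=56 → inactive
o3: d²=289 > ρ²=56 → inactive
o4: d²=40 ≤ ρ²=56; F_rep = 9·(-2,-6)/40² = (-0.0112,-0.0338)
F = F_att + ΣF_rep = (-0.7612,-12.0337)
Δp = p'−p = (-0.1903,-3.0084); α = Δx/Fx = (-609/3200) / (-609/800) = 1/4
check: Δy/Fy = (-9627/3200) / (-9627/800) = 1/4 ✓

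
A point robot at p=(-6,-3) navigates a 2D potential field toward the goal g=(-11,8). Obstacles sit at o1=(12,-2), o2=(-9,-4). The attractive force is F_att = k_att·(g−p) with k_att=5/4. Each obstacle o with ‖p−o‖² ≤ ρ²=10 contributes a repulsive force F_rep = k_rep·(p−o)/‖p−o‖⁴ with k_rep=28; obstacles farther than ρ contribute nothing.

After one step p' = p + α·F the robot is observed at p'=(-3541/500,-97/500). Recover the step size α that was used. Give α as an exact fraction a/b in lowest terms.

F_att = 5/4·(g−p) = 5/4·(-5,11) = (-6.2500,13.7500)
o1: d²=325 > ρ²=10 → inactive
o2: d²=10 ≤ ρ²=10; F_rep = 28·(3,1)/10² = (0.8400,0.2800)
F = F_att + ΣF_rep = (-5.4100,14.0300)
Δp = p'−p = (-1.0820,2.8060); α = Δx/Fx = (-541/500) / (-541/100) = 1/5
check: Δy/Fy = (1403/500) / (1403/100) = 1/5 ✓

α = 1/5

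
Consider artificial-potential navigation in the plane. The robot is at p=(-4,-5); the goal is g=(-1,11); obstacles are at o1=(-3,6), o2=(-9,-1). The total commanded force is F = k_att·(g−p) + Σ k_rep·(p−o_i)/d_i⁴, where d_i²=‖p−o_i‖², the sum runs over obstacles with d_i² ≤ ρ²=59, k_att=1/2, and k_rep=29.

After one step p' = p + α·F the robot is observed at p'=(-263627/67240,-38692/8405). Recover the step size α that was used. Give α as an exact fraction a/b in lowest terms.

F_att = 1/2·(g−p) = 1/2·(3,16) = (1.5000,8.0000)
o1: d²=122 > ρ²=59 → inactive
o2: d²=41 ≤ ρ²=59; F_rep = 29·(5,-4)/41² = (0.0863,-0.0690)
F = F_att + ΣF_rep = (1.5863,7.9310)
Δp = p'−p = (0.0793,0.3965); α = Δx/Fx = (5333/67240) / (5333/3362) = 1/20
check: Δy/Fy = (3333/8405) / (13332/1681) = 1/20 ✓

α = 1/20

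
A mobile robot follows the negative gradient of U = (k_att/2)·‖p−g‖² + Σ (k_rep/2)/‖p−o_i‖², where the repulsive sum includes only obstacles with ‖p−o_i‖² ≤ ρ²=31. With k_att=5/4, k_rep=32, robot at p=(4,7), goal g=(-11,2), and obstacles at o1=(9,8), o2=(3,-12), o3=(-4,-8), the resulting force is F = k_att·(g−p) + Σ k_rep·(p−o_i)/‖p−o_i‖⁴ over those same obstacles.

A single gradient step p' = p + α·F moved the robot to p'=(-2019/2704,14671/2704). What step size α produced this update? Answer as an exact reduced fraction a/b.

α = 1/4

F_att = 5/4·(g−p) = 5/4·(-15,-5) = (-18.7500,-6.2500)
o1: d²=26 ≤ ρ²=31; F_rep = 32·(-5,-1)/26² = (-0.2367,-0.0473)
o2: d²=362 > ρ²=31 → inactive
o3: d²=289 > ρ²=31 → inactive
F = F_att + ΣF_rep = (-18.9867,-6.2973)
Δp = p'−p = (-4.7467,-1.5743); α = Δx/Fx = (-12835/2704) / (-12835/676) = 1/4
check: Δy/Fy = (-4257/2704) / (-4257/676) = 1/4 ✓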